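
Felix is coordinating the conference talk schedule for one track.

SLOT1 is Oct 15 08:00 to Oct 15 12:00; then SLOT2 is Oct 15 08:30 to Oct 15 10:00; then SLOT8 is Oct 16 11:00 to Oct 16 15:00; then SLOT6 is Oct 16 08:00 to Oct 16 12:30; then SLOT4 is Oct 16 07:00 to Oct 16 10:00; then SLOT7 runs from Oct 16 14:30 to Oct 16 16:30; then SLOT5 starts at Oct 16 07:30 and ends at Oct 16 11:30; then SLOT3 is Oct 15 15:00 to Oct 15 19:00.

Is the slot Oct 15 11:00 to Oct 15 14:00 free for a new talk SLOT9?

No — it overlaps SLOT1

SLOT1: starts Oct 15 08:00 before SLOT9 ends Oct 15 14:00, and ends Oct 15 12:00 after SLOT9 starts Oct 15 11:00 → overlap.
SLOT2: ends Oct 15 10:00 at or before SLOT9 starts Oct 15 11:00 → clear.
SLOT3: starts Oct 15 15:00 at or after SLOT9 ends Oct 15 14:00 → clear.
SLOT4: starts Oct 16 07:00 at or after SLOT9 ends Oct 15 14:00 → clear.
SLOT5: starts Oct 16 07:30 at or after SLOT9 ends Oct 15 14:00 → clear.
SLOT6: starts Oct 16 08:00 at or after SLOT9 ends Oct 15 14:00 → clear.
SLOT8: starts Oct 16 11:00 at or after SLOT9 ends Oct 15 14:00 → clear.
SLOT7: starts Oct 16 14:30 at or after SLOT9 ends Oct 15 14:00 → clear.
SLOT9 overlaps SLOT1.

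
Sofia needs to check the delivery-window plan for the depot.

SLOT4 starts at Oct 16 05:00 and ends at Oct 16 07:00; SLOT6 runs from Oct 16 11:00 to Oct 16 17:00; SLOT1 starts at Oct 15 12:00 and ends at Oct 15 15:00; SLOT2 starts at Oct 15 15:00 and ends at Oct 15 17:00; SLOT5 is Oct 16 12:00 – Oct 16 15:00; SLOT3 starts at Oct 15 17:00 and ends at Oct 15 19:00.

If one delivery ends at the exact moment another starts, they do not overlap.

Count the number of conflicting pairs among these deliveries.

1

Two intervals overlap when each starts before the other ends.
Sorted by start: SLOT1, SLOT2, SLOT3, SLOT4, SLOT6, SLOT5.
SLOT2 starts exactly when SLOT1 ends (back-to-back, no overlap), so nothing later overlaps SLOT1 either.
SLOT3 starts exactly when SLOT2 ends (back-to-back, no overlap), so nothing later overlaps SLOT2 either.
SLOT4 starts after SLOT3 ends, so nothing later overlaps SLOT3 either.
SLOT6 starts after SLOT4 ends, so nothing later overlaps SLOT4 either.
SLOT5 starts before SLOT6 ends → SLOT6 and SLOT5 overlap.
Overlapping pairs: SLOT5 & SLOT6 — 1 in total.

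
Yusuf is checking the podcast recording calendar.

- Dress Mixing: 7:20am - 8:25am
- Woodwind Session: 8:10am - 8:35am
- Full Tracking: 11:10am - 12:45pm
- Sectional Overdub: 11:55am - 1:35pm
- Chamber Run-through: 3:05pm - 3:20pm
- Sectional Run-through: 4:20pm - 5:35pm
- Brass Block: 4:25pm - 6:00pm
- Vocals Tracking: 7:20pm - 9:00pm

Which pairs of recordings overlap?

Brass Block & Sectional Run-through, Dress Mixing & Woodwind Session, Full Tracking & Sectional Overdub

Two intervals overlap when each starts before the other ends.
Sorted by start: Dress Mixing, Woodwind Session, Full Tracking, Sectional Overdub, Chamber Run-through, Sectional Run-through, Brass Block, Vocals Tracking.
Woodwind Session starts before Dress Mixing ends → Dress Mixing and Woodwind Session overlap.
Full Tracking starts after Dress Mixing ends, so nothing later overlaps Dress Mixing either.
Full Tracking starts after Woodwind Session ends, so nothing later overlaps Woodwind Session either.
Sectional Overdub starts before Full Tracking ends → Full Tracking and Sectional Overdub overlap.
Chamber Run-through starts after Full Tracking ends, so nothing later overlaps Full Tracking either.
Chamber Run-through starts after Sectional Overdub ends, so nothing later overlaps Sectional Overdub either.
Sectional Run-through starts after Chamber Run-through ends, so nothing later overlaps Chamber Run-through either.
Brass Block starts before Sectional Run-through ends → Sectional Run-through and Brass Block overlap.
Vocals Tracking starts after Sectional Run-through ends.
Vocals Tracking starts after Brass Block ends.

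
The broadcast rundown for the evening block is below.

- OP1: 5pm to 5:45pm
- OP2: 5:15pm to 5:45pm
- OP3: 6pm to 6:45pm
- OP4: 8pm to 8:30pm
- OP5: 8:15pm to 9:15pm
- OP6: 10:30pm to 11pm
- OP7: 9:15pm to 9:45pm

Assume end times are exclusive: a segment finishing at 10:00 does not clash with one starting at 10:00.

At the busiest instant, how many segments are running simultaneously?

2

Walk through starts and ends in time order (an end at T is processed before a start at T):
5pm start OP1 → 1
5:15pm start OP2 → 2
5:45pm end OP1 → 1
5:45pm end OP2 → 0
6pm start OP3 → 1
6:45pm end OP3 → 0
8pm start OP4 → 1
8:15pm start OP5 → 2
8:30pm end OP4 → 1
9:15pm end OP5 → 0
9:15pm start OP7 → 1
9:45pm end OP7 → 0
10:30pm start OP6 → 1
11pm end OP6 → 0
Peak is 2, at 5:15pm (OP1, OP2).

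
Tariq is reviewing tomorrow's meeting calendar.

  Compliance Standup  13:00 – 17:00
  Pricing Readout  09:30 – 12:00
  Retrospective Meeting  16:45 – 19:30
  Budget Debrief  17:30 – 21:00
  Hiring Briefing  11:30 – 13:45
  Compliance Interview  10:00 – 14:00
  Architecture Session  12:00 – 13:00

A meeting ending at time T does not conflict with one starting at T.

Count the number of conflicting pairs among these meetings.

Check each pair: they overlap iff neither finishes before the other starts.
Sorted by start: Pricing Readout, Compliance Interview, Hiring Briefing, Architecture Session, Compliance Standup, Retrospective Meeting, Budget Debrief.
Compliance Interview starts before Pricing Readout ends → Pricing Readout and Compliance Interview overlap.
Hiring Briefing starts before Pricing Readout ends → Pricing Readout and Hiring Briefing overlap.
Architecture Session starts exactly when Pricing Readout ends (back-to-back, no overlap), so Pricing Readout has no further overlaps.
Hiring Briefing starts before Compliance Interview ends → Compliance Interview and Hiring Briefing overlap.
Architecture Session starts before Compliance Interview ends → Compliance Interview and Architecture Session overlap.
Compliance Standup starts before Compliance Interview ends → Compliance Interview and Compliance Standup overlap.
Retrospective Meeting starts after Compliance Interview ends, so Compliance Interview has no further overlaps.
Architecture Session starts before Hiring Briefing ends → Hiring Briefing and Architecture Session overlap.
Compliance Standup starts before Hiring Briefing ends → Hiring Briefing and Compliance Standup overlap.
Retrospective Meeting starts after Hiring Briefing ends, so Hiring Briefing has no further overlaps.
Compliance Standup starts exactly when Architecture Session ends (back-to-back, no overlap), so Architecture Session has no further overlaps.
Retrospective Meeting starts before Compliance Standup ends → Compliance Standup and Retrospective Meeting overlap.
Budget Debrief starts after Compliance Standup ends.
Budget Debrief starts before Retrospective Meeting ends → Retrospective Meeting and Budget Debrief overlap.
Overlapping pairs: Architecture Session & Compliance Interview, Architecture Session & Hiring Briefing, Budget Debrief & Retrospective Meeting, Compliance Interview & Compliance Standup, Compliance Interview & Hiring Briefing, Compliance Interview & Pricing Readout, Compliance Standup & Hiring Briefing, Compliance Standup & Retrospective Meeting, Hiring Briefing & Pricing Readout — 9 in total.

9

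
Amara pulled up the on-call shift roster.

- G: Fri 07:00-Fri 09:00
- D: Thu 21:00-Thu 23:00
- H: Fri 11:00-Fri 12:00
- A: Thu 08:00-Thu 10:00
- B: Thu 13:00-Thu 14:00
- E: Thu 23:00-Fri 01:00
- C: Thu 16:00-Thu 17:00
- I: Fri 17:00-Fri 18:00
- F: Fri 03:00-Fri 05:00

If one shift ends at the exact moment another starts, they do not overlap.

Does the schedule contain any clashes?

No

Sorted by start: A, B, C, D, E, F, G, H, I.
B starts after A ends, so nothing later overlaps A either.
C starts after B ends, so nothing later overlaps B either.
D starts after C ends, so nothing later overlaps C either.
E starts exactly when D ends (back-to-back, no overlap), so nothing later overlaps D either.
F starts after E ends, so nothing later overlaps E either.
G starts after F ends, so nothing later overlaps F either.
H starts after G ends, so nothing later overlaps G either.
I starts after H ends.
Every pair is clear; the schedule has no overlaps.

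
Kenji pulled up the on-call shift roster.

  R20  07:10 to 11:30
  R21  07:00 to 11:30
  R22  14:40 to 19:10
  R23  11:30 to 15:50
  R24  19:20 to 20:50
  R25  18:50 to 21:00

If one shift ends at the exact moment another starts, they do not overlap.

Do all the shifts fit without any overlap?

No

Sorted by start: R21, R20, R23, R22, R25, R24.
R20 starts before R21 ends → R21 and R20 overlap.
That's a conflict, so the schedule is not conflict-free.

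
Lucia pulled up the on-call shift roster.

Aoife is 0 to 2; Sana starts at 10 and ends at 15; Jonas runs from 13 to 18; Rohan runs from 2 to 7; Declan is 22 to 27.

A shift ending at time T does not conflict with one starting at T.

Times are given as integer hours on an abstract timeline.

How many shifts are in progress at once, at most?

Walk through starts and ends in time order (an end at T is processed before a start at T):
0 start Aoife → 1
2 end Aoife → 0
2 start Rohan → 1
7 end Rohan → 0
10 start Sana → 1
13 start Jonas → 2
15 end Sana → 1
18 end Jonas → 0
22 start Declan → 1
27 end Declan → 0
Peak is 2, at 13 (Jonas, Sana).

2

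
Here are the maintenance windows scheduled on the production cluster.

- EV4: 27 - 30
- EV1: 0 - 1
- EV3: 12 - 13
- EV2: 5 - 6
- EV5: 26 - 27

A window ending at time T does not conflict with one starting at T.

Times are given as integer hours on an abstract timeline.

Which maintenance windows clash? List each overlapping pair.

none

Check each pair: they overlap iff neither finishes before the other starts.
Sorted by start: EV1, EV2, EV3, EV5, EV4.
EV2 starts after EV1 ends — done with EV1.
EV3 starts after EV2 ends — done with EV2.
EV5 starts after EV3 ends — done with EV3.
EV4 starts exactly when EV5 ends (back-to-back, no overlap).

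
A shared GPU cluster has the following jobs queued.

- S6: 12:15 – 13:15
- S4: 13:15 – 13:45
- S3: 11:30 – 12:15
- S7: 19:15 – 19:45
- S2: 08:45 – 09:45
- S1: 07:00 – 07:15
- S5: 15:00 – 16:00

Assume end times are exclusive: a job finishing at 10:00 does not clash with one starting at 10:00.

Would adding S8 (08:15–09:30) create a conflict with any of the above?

Yes — it overlaps S2

S1: ends 07:15 at or before S8 starts 08:15 → clear.
S2: starts 08:45 before S8 ends 09:30, and ends 09:45 after S8 starts 08:15 → overlap.
S3: starts 11:30 at or after S8 ends 09:30 → clear.
S6: starts 12:15 at or after S8 ends 09:30 → clear.
S4: starts 13:15 at or after S8 ends 09:30 → clear.
S5: starts 15:00 at or after S8 ends 09:30 → clear.
S7: starts 19:15 at or after S8 ends 09:30 → clear.
S8 overlaps S2.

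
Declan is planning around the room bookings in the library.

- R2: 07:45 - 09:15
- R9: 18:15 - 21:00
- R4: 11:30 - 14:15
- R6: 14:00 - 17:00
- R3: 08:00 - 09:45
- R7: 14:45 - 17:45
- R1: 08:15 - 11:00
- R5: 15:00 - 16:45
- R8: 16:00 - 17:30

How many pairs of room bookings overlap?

10

Two intervals overlap when each starts before the other ends.
Sorted by start: R2, R3, R1, R4, R6, R7, R5, R8, R9.
R3 starts before R2 ends → R2 and R3 overlap.
R1 starts before R2 ends → R2 and R1 overlap.
R4 starts after R2 ends — done with R2.
R1 starts before R3 ends → R3 and R1 overlap.
R4 starts after R3 ends — done with R3.
R4 starts after R1 ends — done with R1.
R6 starts before R4 ends → R4 and R6 overlap.
R7 starts after R4 ends — done with R4.
R7 starts before R6 ends → R6 and R7 overlap.
R5 starts before R6 ends → R6 and R5 overlap.
R8 starts before R6 ends → R6 and R8 overlap.
R9 starts after R6 ends.
R5 starts before R7 ends → R7 and R5 overlap.
R8 starts before R7 ends → R7 and R8 overlap.
R9 starts after R7 ends.
R8 starts before R5 ends → R5 and R8 overlap.
R9 starts after R5 ends.
R9 starts after R8 ends.
Overlapping pairs: R1 & R2, R1 & R3, R2 & R3, R4 & R6, R5 & R6, R5 & R7, R5 & R8, R6 & R7, R6 & R8, R7 & R8 — 10 in total.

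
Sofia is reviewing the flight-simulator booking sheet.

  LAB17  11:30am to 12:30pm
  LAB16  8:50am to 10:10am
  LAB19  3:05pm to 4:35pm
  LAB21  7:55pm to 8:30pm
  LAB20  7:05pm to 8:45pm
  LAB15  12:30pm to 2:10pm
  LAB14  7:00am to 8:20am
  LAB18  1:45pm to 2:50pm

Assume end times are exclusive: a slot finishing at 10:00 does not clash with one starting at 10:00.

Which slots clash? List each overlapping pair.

Two intervals overlap when each starts before the other ends.
Sorted by start: LAB14, LAB16, LAB17, LAB15, LAB18, LAB19, LAB20, LAB21.
LAB16 starts after LAB14 ends, so LAB14 has no further overlaps.
LAB17 starts after LAB16 ends, so LAB16 has no further overlaps.
LAB15 starts exactly when LAB17 ends (back-to-back, no overlap), so LAB17 has no further overlaps.
LAB18 starts before LAB15 ends → LAB15 and LAB18 overlap.
LAB19 starts after LAB15 ends, so LAB15 has no further overlaps.
LAB19 starts after LAB18 ends, so LAB18 has no further overlaps.
LAB20 starts after LAB19 ends, so LAB19 has no further overlaps.
LAB21 starts before LAB20 ends → LAB20 and LAB21 overlap.

LAB15 & LAB18, LAB20 & LAB21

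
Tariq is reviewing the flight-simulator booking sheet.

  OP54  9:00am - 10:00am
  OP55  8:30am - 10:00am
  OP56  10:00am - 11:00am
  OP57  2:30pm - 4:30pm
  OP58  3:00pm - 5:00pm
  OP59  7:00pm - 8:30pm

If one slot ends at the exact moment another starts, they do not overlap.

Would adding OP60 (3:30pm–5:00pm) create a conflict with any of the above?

OP55: ends 10:00am at or before OP60 starts 3:30pm → clear.
OP54: ends 10:00am at or before OP60 starts 3:30pm → clear.
OP56: ends 11:00am at or before OP60 starts 3:30pm → clear.
OP57: starts 2:30pm before OP60 ends 5:00pm, and ends 4:30pm after OP60 starts 3:30pm → overlap.
OP58: starts 3:00pm before OP60 ends 5:00pm, and ends 5:00pm after OP60 starts 3:30pm → overlap.
OP59: starts 7:00pm at or after OP60 ends 5:00pm → clear.
OP60 overlaps OP57, OP58.

Yes — it overlaps OP57, OP58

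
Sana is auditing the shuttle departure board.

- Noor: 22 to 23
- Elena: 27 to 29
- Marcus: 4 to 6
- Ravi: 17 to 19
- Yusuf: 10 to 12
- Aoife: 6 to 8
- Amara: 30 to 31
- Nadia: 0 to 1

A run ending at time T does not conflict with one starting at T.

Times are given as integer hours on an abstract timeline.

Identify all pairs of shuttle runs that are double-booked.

no conflicts

Sorted by start: Nadia, Marcus, Aoife, Yusuf, Ravi, Noor, Elena, Amara.
Marcus starts after Nadia ends; Nadia is clear from here.
Aoife starts exactly when Marcus ends (back-to-back, no overlap); Marcus is clear from here.
Yusuf starts after Aoife ends; Aoife is clear from here.
Ravi starts after Yusuf ends; Yusuf is clear from here.
Noor starts after Ravi ends; Ravi is clear from here.
Elena starts after Noor ends; Noor is clear from here.
Amara starts after Elena ends.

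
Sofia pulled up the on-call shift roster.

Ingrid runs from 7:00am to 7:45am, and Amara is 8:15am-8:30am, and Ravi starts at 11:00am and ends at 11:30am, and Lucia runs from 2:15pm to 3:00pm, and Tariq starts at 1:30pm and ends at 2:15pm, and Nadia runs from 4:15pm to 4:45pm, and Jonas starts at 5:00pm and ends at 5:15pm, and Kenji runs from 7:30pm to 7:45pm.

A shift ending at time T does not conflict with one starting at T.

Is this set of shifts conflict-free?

Yes

Two intervals overlap when each starts before the other ends.
Sorted by start: Ingrid, Amara, Ravi, Tariq, Lucia, Nadia, Jonas, Kenji.
Amara starts after Ingrid ends, so Ingrid has no further overlaps.
Ravi starts after Amara ends, so Amara has no further overlaps.
Tariq starts after Ravi ends, so Ravi has no further overlaps.
Lucia starts exactly when Tariq ends (back-to-back, no overlap), so Tariq has no further overlaps.
Nadia starts after Lucia ends, so Lucia has no further overlaps.
Jonas starts after Nadia ends, so Nadia has no further overlaps.
Kenji starts after Jonas ends.
Every pair is clear; the schedule has no overlaps.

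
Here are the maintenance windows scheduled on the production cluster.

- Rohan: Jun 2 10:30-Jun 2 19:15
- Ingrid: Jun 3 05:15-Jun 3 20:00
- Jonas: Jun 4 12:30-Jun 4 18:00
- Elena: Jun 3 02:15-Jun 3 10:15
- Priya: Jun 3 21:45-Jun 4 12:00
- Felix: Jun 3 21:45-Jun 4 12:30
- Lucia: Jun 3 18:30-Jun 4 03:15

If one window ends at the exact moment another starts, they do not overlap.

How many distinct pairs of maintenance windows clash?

5

Check each pair: they overlap iff neither finishes before the other starts.
Sorted by start: Rohan, Elena, Ingrid, Lucia, Priya, Felix, Jonas.
Elena starts after Rohan ends, so nothing later overlaps Rohan either.
Ingrid starts before Elena ends → Elena and Ingrid overlap.
Lucia starts after Elena ends, so nothing later overlaps Elena either.
Lucia starts before Ingrid ends → Ingrid and Lucia overlap.
Priya starts after Ingrid ends, so nothing later overlaps Ingrid either.
Priya starts before Lucia ends → Lucia and Priya overlap.
Felix starts before Lucia ends → Lucia and Felix overlap.
Jonas starts after Lucia ends.
Felix starts before Priya ends → Priya and Felix overlap.
Jonas starts after Priya ends.
Jonas starts exactly when Felix ends (back-to-back, no overlap).
Overlapping pairs: Elena & Ingrid, Felix & Lucia, Felix & Priya, Ingrid & Lucia, Lucia & Priya — 5 in total.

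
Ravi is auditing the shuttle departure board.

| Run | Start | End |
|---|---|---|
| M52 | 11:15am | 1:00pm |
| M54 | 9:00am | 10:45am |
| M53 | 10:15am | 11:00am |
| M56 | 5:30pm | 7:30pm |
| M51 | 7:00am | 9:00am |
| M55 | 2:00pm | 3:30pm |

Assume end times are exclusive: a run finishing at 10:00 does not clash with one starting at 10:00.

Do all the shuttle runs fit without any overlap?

Sorted by start: M51, M54, M53, M52, M55, M56.
M54 starts exactly when M51 ends (back-to-back, no overlap), so nothing later overlaps M51 either.
M53 starts before M54 ends → M54 and M53 overlap.
That's a conflict, so the schedule is not conflict-free.

No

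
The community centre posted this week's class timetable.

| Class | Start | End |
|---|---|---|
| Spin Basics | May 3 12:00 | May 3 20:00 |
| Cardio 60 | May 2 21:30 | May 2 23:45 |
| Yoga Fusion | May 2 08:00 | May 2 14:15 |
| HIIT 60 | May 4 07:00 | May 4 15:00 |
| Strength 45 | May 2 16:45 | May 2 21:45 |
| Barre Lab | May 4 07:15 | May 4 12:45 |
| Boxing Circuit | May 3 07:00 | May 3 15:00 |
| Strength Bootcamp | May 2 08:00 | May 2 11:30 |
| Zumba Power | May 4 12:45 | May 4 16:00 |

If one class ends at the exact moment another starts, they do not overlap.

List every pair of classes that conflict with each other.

Two intervals overlap when each starts before the other ends.
Sorted by start: Yoga Fusion, Strength Bootcamp, Strength 45, Cardio 60, Boxing Circuit, Spin Basics, HIIT 60, Barre Lab, Zumba Power.
Strength Bootcamp starts before Yoga Fusion ends → Yoga Fusion and Strength Bootcamp overlap.
Strength 45 starts after Yoga Fusion ends, so Yoga Fusion has no further overlaps.
Strength 45 starts after Strength Bootcamp ends, so Strength Bootcamp has no further overlaps.
Cardio 60 starts before Strength 45 ends → Strength 45 and Cardio 60 overlap.
Boxing Circuit starts after Strength 45 ends, so Strength 45 has no further overlaps.
Boxing Circuit starts after Cardio 60 ends, so Cardio 60 has no further overlaps.
Spin Basics starts before Boxing Circuit ends → Boxing Circuit and Spin Basics overlap.
HIIT 60 starts after Boxing Circuit ends, so Boxing Circuit has no further overlaps.
HIIT 60 starts after Spin Basics ends, so Spin Basics has no further overlaps.
Barre Lab starts before HIIT 60 ends → HIIT 60 and Barre Lab overlap.
Zumba Power starts before HIIT 60 ends → HIIT 60 and Zumba Power overlap.
Zumba Power starts exactly when Barre Lab ends (back-to-back, no overlap).

Barre Lab & HIIT 60, Boxing Circuit & Spin Basics, Cardio 60 & Strength 45, HIIT 60 & Zumba Power, Strength Bootcamp & Yoga Fusion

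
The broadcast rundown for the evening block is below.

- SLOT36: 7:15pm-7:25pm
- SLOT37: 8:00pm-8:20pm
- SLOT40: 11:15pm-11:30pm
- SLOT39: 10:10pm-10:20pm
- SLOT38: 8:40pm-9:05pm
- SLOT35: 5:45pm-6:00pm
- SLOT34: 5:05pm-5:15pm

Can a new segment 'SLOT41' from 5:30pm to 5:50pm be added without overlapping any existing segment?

SLOT34: ends 5:15pm at or before SLOT41 starts 5:30pm → clear.
SLOT35: starts 5:45pm before SLOT41 ends 5:50pm, and ends 6:00pm after SLOT41 starts 5:30pm → overlap.
SLOT36: starts 7:15pm at or after SLOT41 ends 5:50pm → clear.
SLOT37: starts 8:00pm at or after SLOT41 ends 5:50pm → clear.
SLOT38: starts 8:40pm at or after SLOT41 ends 5:50pm → clear.
SLOT39: starts 10:10pm at or after SLOT41 ends 5:50pm → clear.
SLOT40: starts 11:15pm at or after SLOT41 ends 5:50pm → clear.
SLOT41 overlaps SLOT35.

No — it overlaps SLOT35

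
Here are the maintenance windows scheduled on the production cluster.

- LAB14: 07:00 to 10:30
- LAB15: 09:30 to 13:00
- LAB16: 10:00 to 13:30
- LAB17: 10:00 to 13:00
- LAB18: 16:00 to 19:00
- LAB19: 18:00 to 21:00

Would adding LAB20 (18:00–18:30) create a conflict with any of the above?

Yes — it overlaps LAB18, LAB19

LAB14: ends 10:30 at or before LAB20 starts 18:00 → clear.
LAB15: ends 13:00 at or before LAB20 starts 18:00 → clear.
LAB16: ends 13:30 at or before LAB20 starts 18:00 → clear.
LAB17: ends 13:00 at or before LAB20 starts 18:00 → clear.
LAB18: starts 16:00 before LAB20 ends 18:30, and ends 19:00 after LAB20 starts 18:00 → overlap.
LAB19: starts 18:00 before LAB20 ends 18:30, and ends 21:00 after LAB20 starts 18:00 → overlap.
LAB20 overlaps LAB18, LAB19.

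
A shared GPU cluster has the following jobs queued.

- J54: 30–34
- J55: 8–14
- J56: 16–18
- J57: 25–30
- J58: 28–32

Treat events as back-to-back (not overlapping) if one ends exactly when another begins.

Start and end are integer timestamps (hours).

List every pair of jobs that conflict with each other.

J54 & J58, J57 & J58

Sorted by start: J55, J56, J57, J58, J54.
J56 starts after J55 ends, so nothing later overlaps J55 either.
J57 starts after J56 ends, so nothing later overlaps J56 either.
J58 starts before J57 ends → J57 and J58 overlap.
J54 starts exactly when J57 ends (back-to-back, no overlap).
J54 starts before J58 ends → J58 and J54 overlap.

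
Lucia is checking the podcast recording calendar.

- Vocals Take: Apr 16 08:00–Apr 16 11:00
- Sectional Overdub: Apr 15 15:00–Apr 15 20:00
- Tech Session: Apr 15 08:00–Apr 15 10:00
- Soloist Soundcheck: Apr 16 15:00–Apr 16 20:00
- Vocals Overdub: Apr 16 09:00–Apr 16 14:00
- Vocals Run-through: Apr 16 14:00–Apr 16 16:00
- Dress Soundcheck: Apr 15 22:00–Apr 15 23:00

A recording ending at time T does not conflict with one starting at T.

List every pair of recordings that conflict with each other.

Soloist Soundcheck & Vocals Run-through, Vocals Overdub & Vocals Take

Check each pair: they overlap iff neither finishes before the other starts.
Sorted by start: Tech Session, Sectional Overdub, Dress Soundcheck, Vocals Take, Vocals Overdub, Vocals Run-through, Soloist Soundcheck.
Sectional Overdub starts after Tech Session ends; Tech Session is clear from here.
Dress Soundcheck starts after Sectional Overdub ends; Sectional Overdub is clear from here.
Vocals Take starts after Dress Soundcheck ends; Dress Soundcheck is clear from here.
Vocals Overdub starts before Vocals Take ends → Vocals Take and Vocals Overdub overlap.
Vocals Run-through starts after Vocals Take ends; Vocals Take is clear from here.
Vocals Run-through starts exactly when Vocals Overdub ends (back-to-back, no overlap); Vocals Overdub is clear from here.
Soloist Soundcheck starts before Vocals Run-through ends → Vocals Run-through and Soloist Soundcheck overlap.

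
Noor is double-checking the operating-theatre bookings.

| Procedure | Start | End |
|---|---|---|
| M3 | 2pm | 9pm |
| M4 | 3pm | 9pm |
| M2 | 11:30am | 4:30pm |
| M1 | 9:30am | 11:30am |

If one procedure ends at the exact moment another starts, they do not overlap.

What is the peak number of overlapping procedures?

Walk through starts and ends in time order (an end at T is processed before a start at T):
9:30am start M1 → 1
11:30am end M1 → 0
11:30am start M2 → 1
2pm start M3 → 2
3pm start M4 → 3
4:30pm end M2 → 2
9pm end M3 → 1
9pm end M4 → 0
Peak is 3, at 3pm (M2, M3, M4).

3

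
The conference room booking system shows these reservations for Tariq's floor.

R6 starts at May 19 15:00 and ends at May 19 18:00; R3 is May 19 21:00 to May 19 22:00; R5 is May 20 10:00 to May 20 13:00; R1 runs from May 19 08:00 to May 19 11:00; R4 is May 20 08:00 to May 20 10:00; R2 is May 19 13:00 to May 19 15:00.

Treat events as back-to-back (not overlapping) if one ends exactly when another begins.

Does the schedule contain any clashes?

Two intervals overlap when each starts before the other ends.
Sorted by start: R1, R2, R6, R3, R4, R5.
R2 starts after R1 ends — done with R1.
R6 starts exactly when R2 ends (back-to-back, no overlap) — done with R2.
R3 starts after R6 ends — done with R6.
R4 starts after R3 ends — done with R3.
R5 starts exactly when R4 ends (back-to-back, no overlap).
Every pair is clear; the schedule has no overlaps.

No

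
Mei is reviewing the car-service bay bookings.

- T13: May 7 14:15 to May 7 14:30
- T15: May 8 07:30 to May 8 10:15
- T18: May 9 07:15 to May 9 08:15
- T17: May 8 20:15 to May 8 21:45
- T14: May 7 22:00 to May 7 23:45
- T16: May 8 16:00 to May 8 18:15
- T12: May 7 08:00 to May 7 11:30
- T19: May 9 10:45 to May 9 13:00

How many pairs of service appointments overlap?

0

Sorted by start: T12, T13, T14, T15, T16, T17, T18, T19.
T13 starts after T12 ends; T12 is clear from here.
T14 starts after T13 ends; T13 is clear from here.
T15 starts after T14 ends; T14 is clear from here.
T16 starts after T15 ends; T15 is clear from here.
T17 starts after T16 ends; T16 is clear from here.
T18 starts after T17 ends; T17 is clear from here.
T19 starts after T18 ends.
No pair overlaps.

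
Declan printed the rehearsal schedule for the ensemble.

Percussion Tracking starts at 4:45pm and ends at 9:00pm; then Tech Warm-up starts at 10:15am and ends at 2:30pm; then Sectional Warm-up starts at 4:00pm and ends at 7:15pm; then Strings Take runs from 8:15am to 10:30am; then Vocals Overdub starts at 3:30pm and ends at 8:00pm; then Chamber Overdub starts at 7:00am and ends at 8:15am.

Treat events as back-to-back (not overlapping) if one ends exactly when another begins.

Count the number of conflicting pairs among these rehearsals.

4

Sorted by start: Chamber Overdub, Strings Take, Tech Warm-up, Vocals Overdub, Sectional Warm-up, Percussion Tracking.
Strings Take starts exactly when Chamber Overdub ends (back-to-back, no overlap) — done with Chamber Overdub.
Tech Warm-up starts before Strings Take ends → Strings Take and Tech Warm-up overlap.
Vocals Overdub starts after Strings Take ends — done with Strings Take.
Vocals Overdub starts after Tech Warm-up ends — done with Tech Warm-up.
Sectional Warm-up starts before Vocals Overdub ends → Vocals Overdub and Sectional Warm-up overlap.
Percussion Tracking starts before Vocals Overdub ends → Vocals Overdub and Percussion Tracking overlap.
Percussion Tracking starts before Sectional Warm-up ends → Sectional Warm-up and Percussion Tracking overlap.
Overlapping pairs: Percussion Tracking & Sectional Warm-up, Percussion Tracking & Vocals Overdub, Sectional Warm-up & Vocals Overdub, Strings Take & Tech Warm-up — 4 in total.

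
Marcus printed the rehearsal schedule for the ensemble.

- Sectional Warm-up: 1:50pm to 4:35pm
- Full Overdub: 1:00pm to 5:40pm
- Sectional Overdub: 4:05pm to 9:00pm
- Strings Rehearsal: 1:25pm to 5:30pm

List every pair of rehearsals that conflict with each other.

Sorted by start: Full Overdub, Strings Rehearsal, Sectional Warm-up, Sectional Overdub.
Strings Rehearsal starts before Full Overdub ends → Full Overdub and Strings Rehearsal overlap.
Sectional Warm-up starts before Full Overdub ends → Full Overdub and Sectional Warm-up overlap.
Sectional Overdub starts before Full Overdub ends → Full Overdub and Sectional Overdub overlap.
Sectional Warm-up starts before Strings Rehearsal ends → Strings Rehearsal and Sectional Warm-up overlap.
Sectional Overdub starts before Strings Rehearsal ends → Strings Rehearsal and Sectional Overdub overlap.
Sectional Overdub starts before Sectional Warm-up ends → Sectional Warm-up and Sectional Overdub overlap.

Full Overdub & Sectional Overdub, Full Overdub & Sectional Warm-up, Full Overdub & Strings Rehearsal, Sectional Overdub & Sectional Warm-up, Sectional Overdub & Strings Rehearsal, Sectional Warm-up & Strings Rehearsal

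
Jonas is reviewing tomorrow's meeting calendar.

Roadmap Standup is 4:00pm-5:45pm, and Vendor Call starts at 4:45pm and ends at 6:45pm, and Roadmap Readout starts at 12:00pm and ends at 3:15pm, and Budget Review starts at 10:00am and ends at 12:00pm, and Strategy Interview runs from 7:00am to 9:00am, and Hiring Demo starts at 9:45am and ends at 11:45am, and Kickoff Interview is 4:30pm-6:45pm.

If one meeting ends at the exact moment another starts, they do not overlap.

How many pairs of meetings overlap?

4

Sorted by start: Strategy Interview, Hiring Demo, Budget Review, Roadmap Readout, Roadmap Standup, Kickoff Interview, Vendor Call.
Hiring Demo starts after Strategy Interview ends, so nothing later overlaps Strategy Interview either.
Budget Review starts before Hiring Demo ends → Hiring Demo and Budget Review overlap.
Roadmap Readout starts after Hiring Demo ends, so nothing later overlaps Hiring Demo either.
Roadmap Readout starts exactly when Budget Review ends (back-to-back, no overlap), so nothing later overlaps Budget Review either.
Roadmap Standup starts after Roadmap Readout ends, so nothing later overlaps Roadmap Readout either.
Kickoff Interview starts before Roadmap Standup ends → Roadmap Standup and Kickoff Interview overlap.
Vendor Call starts before Roadmap Standup ends → Roadmap Standup and Vendor Call overlap.
Vendor Call starts before Kickoff Interview ends → Kickoff Interview and Vendor Call overlap.
Overlapping pairs: Budget Review & Hiring Demo, Kickoff Interview & Roadmap Standup, Kickoff Interview & Vendor Call, Roadmap Standup & Vendor Call — 4 in total.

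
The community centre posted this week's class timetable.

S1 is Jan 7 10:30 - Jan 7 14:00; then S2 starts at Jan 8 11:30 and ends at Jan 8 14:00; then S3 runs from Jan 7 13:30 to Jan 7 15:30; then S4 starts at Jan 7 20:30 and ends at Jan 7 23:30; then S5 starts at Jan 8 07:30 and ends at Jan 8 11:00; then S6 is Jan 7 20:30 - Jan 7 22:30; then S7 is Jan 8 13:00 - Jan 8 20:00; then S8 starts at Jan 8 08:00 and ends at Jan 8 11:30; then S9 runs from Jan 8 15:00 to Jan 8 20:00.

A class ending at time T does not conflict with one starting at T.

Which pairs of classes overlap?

S1 & S3, S2 & S7, S4 & S6, S5 & S8, S7 & S9

Sorted by start: S1, S3, S4, S6, S5, S8, S2, S7, S9.
S3 starts before S1 ends → S1 and S3 overlap.
S4 starts after S1 ends, so S1 has no further overlaps.
S4 starts after S3 ends, so S3 has no further overlaps.
S6 starts before S4 ends → S4 and S6 overlap.
S5 starts after S4 ends, so S4 has no further overlaps.
S5 starts after S6 ends, so S6 has no further overlaps.
S8 starts before S5 ends → S5 and S8 overlap.
S2 starts after S5 ends, so S5 has no further overlaps.
S2 starts exactly when S8 ends (back-to-back, no overlap), so S8 has no further overlaps.
S7 starts before S2 ends → S2 and S7 overlap.
S9 starts after S2 ends.
S9 starts before S7 ends → S7 and S9 overlap.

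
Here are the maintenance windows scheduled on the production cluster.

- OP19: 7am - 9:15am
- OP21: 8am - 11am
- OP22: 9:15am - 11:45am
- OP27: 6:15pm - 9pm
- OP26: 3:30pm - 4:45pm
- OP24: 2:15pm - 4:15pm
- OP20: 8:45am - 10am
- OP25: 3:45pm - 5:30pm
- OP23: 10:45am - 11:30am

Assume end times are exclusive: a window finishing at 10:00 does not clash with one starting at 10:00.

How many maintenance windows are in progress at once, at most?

Sweep the timeline, counting +1 at each start and −1 at each end (ends before starts at a tie):
7am start OP19 → 1
8am start OP21 → 2
8:45am start OP20 → 3
9:15am end OP19 → 2
9:15am start OP22 → 3
10am end OP20 → 2
10:45am start OP23 → 3
11am end OP21 → 2
11:30am end OP23 → 1
11:45am end OP22 → 0
2:15pm start OP24 → 1
3:30pm start OP26 → 2
3:45pm start OP25 → 3
4:15pm end OP24 → 2
4:45pm end OP26 → 1
5:30pm end OP25 → 0
6:15pm start OP27 → 1
9pm end OP27 → 0
Peak is 3, at 8:45am (OP19, OP20, OP21).

3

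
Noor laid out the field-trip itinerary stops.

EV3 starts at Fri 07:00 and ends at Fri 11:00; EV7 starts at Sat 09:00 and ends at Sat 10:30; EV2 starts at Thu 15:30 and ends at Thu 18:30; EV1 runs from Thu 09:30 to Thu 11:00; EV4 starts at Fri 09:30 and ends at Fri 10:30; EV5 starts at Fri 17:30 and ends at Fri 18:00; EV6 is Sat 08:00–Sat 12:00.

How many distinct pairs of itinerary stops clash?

Check each pair: they overlap iff neither finishes before the other starts.
Sorted by start: EV1, EV2, EV3, EV4, EV5, EV6, EV7.
EV2 starts after EV1 ends — done with EV1.
EV3 starts after EV2 ends — done with EV2.
EV4 starts before EV3 ends → EV3 and EV4 overlap.
EV5 starts after EV3 ends — done with EV3.
EV5 starts after EV4 ends — done with EV4.
EV6 starts after EV5 ends — done with EV5.
EV7 starts before EV6 ends → EV6 and EV7 overlap.
Overlapping pairs: EV3 & EV4, EV6 & EV7 — 2 in total.

2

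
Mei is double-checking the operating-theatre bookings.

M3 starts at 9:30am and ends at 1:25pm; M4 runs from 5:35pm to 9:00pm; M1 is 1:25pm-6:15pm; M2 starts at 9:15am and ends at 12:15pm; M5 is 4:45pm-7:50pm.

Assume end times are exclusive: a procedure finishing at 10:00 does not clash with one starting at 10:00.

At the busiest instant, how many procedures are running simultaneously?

Sweep the timeline, counting +1 at each start and −1 at each end (ends before starts at a tie):
9:15am start M2 → 1
9:30am start M3 → 2
12:15pm end M2 → 1
1:25pm end M3 → 0
1:25pm start M1 → 1
4:45pm start M5 → 2
5:35pm start M4 → 3
6:15pm end M1 → 2
7:50pm end M5 → 1
9:00pm end M4 → 0
Peak is 3, at 5:35pm (M1, M4, M5).

3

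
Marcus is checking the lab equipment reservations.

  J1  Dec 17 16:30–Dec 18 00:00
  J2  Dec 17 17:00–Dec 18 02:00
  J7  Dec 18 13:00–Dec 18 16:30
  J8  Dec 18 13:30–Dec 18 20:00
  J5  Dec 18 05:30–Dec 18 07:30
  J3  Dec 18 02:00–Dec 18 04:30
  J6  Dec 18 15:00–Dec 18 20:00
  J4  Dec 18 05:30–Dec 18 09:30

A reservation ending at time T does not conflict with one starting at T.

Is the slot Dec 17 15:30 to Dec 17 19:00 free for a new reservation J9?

J1: starts Dec 17 16:30 before J9 ends Dec 17 19:00, and ends Dec 18 00:00 after J9 starts Dec 17 15:30 → overlap.
J2: starts Dec 17 17:00 before J9 ends Dec 17 19:00, and ends Dec 18 02:00 after J9 starts Dec 17 15:30 → overlap.
J3: starts Dec 18 02:00 at or after J9 ends Dec 17 19:00 → clear.
J4: starts Dec 18 05:30 at or after J9 ends Dec 17 19:00 → clear.
J5: starts Dec 18 05:30 at or after J9 ends Dec 17 19:00 → clear.
J7: starts Dec 18 13:00 at or after J9 ends Dec 17 19:00 → clear.
J8: starts Dec 18 13:30 at or after J9 ends Dec 17 19:00 → clear.
J6: starts Dec 18 15:00 at or after J9 ends Dec 17 19:00 → clear.
J9 overlaps J1, J2.

No — it overlaps J1, J2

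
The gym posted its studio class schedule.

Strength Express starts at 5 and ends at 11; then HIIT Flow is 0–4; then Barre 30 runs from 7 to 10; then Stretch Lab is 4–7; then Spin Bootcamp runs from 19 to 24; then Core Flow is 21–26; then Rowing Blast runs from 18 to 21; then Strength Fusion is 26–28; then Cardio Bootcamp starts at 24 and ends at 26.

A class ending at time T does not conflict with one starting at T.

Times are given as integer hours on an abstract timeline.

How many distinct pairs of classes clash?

Check each pair: they overlap iff neither finishes before the other starts.
Sorted by start: HIIT Flow, Stretch Lab, Strength Express, Barre 30, Rowing Blast, Spin Bootcamp, Core Flow, Cardio Bootcamp, Strength Fusion.
Stretch Lab starts exactly when HIIT Flow ends (back-to-back, no overlap); HIIT Flow is clear from here.
Strength Express starts before Stretch Lab ends → Stretch Lab and Strength Express overlap.
Barre 30 starts exactly when Stretch Lab ends (back-to-back, no overlap); Stretch Lab is clear from here.
Barre 30 starts before Strength Express ends → Strength Express and Barre 30 overlap.
Rowing Blast starts after Strength Express ends; Strength Express is clear from here.
Rowing Blast starts after Barre 30 ends; Barre 30 is clear from here.
Spin Bootcamp starts before Rowing Blast ends → Rowing Blast and Spin Bootcamp overlap.
Core Flow starts exactly when Rowing Blast ends (back-to-back, no overlap); Rowing Blast is clear from here.
Core Flow starts before Spin Bootcamp ends → Spin Bootcamp and Core Flow overlap.
Cardio Bootcamp starts exactly when Spin Bootcamp ends (back-to-back, no overlap); Spin Bootcamp is clear from here.
Cardio Bootcamp starts before Core Flow ends → Core Flow and Cardio Bootcamp overlap.
Strength Fusion starts exactly when Core Flow ends (back-to-back, no overlap).
Strength Fusion starts exactly when Cardio Bootcamp ends (back-to-back, no overlap).
Overlapping pairs: Barre 30 & Strength Express, Cardio Bootcamp & Core Flow, Core Flow & Spin Bootcamp, Rowing Blast & Spin Bootcamp, Strength Express & Stretch Lab — 5 in total.

5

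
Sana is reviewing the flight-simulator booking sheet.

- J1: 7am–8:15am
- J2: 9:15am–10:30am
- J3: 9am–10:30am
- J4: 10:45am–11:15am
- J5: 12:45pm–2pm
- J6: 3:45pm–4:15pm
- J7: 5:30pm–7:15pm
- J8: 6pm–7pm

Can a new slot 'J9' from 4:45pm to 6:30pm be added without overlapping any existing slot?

No — it overlaps J7, J8

J1: ends 8:15am at or before J9 starts 4:45pm → clear.
J3: ends 10:30am at or before J9 starts 4:45pm → clear.
J2: ends 10:30am at or before J9 starts 4:45pm → clear.
J4: ends 11:15am at or before J9 starts 4:45pm → clear.
J5: ends 2pm at or before J9 starts 4:45pm → clear.
J6: ends 4:15pm at or before J9 starts 4:45pm → clear.
J7: starts 5:30pm before J9 ends 6:30pm, and ends 7:15pm after J9 starts 4:45pm → overlap.
J8: starts 6pm before J9 ends 6:30pm, and ends 7pm after J9 starts 4:45pm → overlap.
J9 overlaps J7, J8.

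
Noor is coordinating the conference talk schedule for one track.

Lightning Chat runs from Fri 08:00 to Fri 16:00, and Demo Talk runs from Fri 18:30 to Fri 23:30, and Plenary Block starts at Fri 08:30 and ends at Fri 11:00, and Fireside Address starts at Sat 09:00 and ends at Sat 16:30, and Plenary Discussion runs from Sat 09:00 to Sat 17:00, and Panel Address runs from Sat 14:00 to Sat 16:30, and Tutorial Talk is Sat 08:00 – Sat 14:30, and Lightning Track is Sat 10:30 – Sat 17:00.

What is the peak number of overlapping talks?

Sweep the timeline, counting +1 at each start and −1 at each end (ends before starts at a tie):
Fri 08:00 start Lightning Chat → 1
Fri 08:30 start Plenary Block → 2
Fri 11:00 end Plenary Block → 1
Fri 16:00 end Lightning Chat → 0
Fri 18:30 start Demo Talk → 1
Fri 23:30 end Demo Talk → 0
Sat 08:00 start Tutorial Talk → 1
Sat 09:00 start Fireside Address → 2
Sat 09:00 start Plenary Discussion → 3
Sat 10:30 start Lightning Track → 4
Sat 14:00 start Panel Address → 5
Sat 14:30 end Tutorial Talk → 4
Sat 16:30 end Fireside Address → 3
Sat 16:30 end Panel Address → 2
Sat 17:00 end Lightning Track → 1
Sat 17:00 end Plenary Discussion → 0
Peak is 5, at Sat 14:00 (Fireside Address, Lightning Track, Panel Address, Plenary Discussion, Tutorial Talk).

5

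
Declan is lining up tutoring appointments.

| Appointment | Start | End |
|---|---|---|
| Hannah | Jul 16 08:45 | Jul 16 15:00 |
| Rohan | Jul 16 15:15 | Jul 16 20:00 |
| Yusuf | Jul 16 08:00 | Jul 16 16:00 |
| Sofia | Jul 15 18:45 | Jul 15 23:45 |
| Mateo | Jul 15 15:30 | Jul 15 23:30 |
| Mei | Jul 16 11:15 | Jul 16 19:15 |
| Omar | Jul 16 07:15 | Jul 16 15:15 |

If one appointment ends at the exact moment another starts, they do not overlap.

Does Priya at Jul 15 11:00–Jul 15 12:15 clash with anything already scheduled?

No — it doesn't clash with anything

Mateo: starts Jul 15 15:30 at or after Priya ends Jul 15 12:15 → clear.
Sofia: starts Jul 15 18:45 at or after Priya ends Jul 15 12:15 → clear.
Omar: starts Jul 16 07:15 at or after Priya ends Jul 15 12:15 → clear.
Yusuf: starts Jul 16 08:00 at or after Priya ends Jul 15 12:15 → clear.
Hannah: starts Jul 16 08:45 at or after Priya ends Jul 15 12:15 → clear.
Mei: starts Jul 16 11:15 at or after Priya ends Jul 15 12:15 → clear.
Rohan: starts Jul 16 15:15 at or after Priya ends Jul 15 12:15 → clear.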